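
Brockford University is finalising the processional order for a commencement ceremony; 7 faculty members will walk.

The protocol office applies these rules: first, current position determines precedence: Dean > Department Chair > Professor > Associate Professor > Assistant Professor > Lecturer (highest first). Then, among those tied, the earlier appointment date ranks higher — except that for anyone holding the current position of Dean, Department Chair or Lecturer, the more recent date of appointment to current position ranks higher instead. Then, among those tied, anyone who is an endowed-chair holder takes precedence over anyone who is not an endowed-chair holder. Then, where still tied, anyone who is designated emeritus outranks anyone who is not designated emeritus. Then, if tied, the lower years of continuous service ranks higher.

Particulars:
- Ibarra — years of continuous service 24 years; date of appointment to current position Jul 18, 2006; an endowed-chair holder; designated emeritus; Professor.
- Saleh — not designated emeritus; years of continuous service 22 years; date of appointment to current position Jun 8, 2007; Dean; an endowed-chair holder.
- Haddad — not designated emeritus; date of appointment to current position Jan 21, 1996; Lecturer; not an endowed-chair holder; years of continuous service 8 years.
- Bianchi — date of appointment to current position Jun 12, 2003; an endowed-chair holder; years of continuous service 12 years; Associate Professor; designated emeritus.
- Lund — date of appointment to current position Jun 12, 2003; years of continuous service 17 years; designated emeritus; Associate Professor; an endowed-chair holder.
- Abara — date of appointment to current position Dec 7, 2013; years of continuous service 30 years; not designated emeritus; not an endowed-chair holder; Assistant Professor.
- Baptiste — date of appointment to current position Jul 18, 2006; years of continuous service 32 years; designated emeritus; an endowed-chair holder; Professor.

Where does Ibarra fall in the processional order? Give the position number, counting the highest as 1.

2

By current position: Saleh (Dean); then Ibarra and Baptiste (Professor); then Bianchi and Lund (Associate Professor); then Abara (Assistant Professor); then Haddad (Lecturer).
Ibarra and Baptiste both have date of appointment to current position Jul 18, 2006, so the next rule applies.
Ibarra and Baptiste are each an endowed-chair holder, so the next rule applies.
Ibarra and Baptiste are each designated emeritus, so the next rule applies.
Among Ibarra and Baptiste, by years of continuous service (lower first): Ibarra (24 years) before Baptiste (32 years).
Bianchi and Lund both have date of appointment to current position Jun 12, 2003, so the next rule applies.
Bianchi and Lund are each an endowed-chair holder, so the next rule applies.
Bianchi and Lund are each designated emeritus, so the next rule applies.
Among Bianchi and Lund, by years of continuous service (lower first): Bianchi (12 years) before Lund (17 years).
Order: Saleh, Ibarra, Baptiste, Bianchi, Lund, Abara, Haddad. So position 2.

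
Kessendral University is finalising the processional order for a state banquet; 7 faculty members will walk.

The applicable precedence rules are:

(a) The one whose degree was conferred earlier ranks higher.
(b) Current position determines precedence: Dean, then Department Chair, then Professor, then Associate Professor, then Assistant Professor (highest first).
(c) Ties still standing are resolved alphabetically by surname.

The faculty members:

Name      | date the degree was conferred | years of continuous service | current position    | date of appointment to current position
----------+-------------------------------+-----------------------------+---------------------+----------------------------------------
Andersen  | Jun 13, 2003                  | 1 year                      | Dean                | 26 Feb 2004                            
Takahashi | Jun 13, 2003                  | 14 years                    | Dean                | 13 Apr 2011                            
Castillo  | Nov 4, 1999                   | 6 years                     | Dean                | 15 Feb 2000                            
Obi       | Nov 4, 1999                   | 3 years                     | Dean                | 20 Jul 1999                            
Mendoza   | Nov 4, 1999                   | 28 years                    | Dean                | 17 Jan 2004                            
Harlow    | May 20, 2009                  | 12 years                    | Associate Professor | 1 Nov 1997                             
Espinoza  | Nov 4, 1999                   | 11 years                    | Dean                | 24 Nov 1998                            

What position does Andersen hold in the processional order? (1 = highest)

5

By date the degree was conferred (earlier first): Castillo, Espinoza, Mendoza and Obi (each Nov 4, 1999); then Andersen and Takahashi (both Jun 13, 2003); then Harlow (May 20, 2009).
Castillo, Espinoza, Mendoza and Obi are each Dean, so the next rule applies.
Among Castillo, Espinoza, Mendoza and Obi, alphabetically by surname: Castillo before Espinoza before Mendoza before Obi.
Andersen and Takahashi are each Dean, so the next rule applies.
Among Andersen and Takahashi, alphabetically by surname: Andersen before Takahashi.
Order: Castillo, Espinoza, Mendoza, Obi, Andersen, Takahashi, Harlow. So position 5.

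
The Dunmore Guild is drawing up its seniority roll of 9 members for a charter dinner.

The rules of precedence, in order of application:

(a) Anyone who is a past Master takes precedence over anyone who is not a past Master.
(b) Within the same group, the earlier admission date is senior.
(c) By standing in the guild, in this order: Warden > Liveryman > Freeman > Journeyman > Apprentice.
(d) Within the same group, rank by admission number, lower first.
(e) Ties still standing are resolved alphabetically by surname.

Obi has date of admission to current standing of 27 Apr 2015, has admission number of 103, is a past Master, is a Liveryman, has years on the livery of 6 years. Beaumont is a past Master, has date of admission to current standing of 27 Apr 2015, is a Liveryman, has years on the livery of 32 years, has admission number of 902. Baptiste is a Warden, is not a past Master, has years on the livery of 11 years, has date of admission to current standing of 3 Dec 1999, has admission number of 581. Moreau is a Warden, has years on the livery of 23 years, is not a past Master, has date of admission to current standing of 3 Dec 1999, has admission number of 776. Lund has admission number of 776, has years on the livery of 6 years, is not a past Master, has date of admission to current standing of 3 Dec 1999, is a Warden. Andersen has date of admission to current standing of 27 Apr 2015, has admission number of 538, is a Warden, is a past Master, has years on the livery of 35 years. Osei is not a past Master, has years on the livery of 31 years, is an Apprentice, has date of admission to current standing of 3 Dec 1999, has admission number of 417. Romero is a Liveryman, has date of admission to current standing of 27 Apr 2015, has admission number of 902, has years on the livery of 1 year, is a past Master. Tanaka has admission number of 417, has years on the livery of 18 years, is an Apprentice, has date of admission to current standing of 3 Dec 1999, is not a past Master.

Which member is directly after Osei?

By the first rule: Andersen, Obi, Beaumont and Romero (each a past Master); then Baptiste, Lund, Moreau, Osei and Tanaka (each not a past Master).
Andersen, Obi, Beaumont and Romero all have date of admission to current standing 27 Apr 2015, so the next rule applies.
Among Andersen, Obi, Beaumont and Romero, by standing in the guild: Andersen (Warden) before Obi, Beaumont and Romero (Liveryman).
Among Obi, Beaumont and Romero, by admission number (lower first): Obi (103) before Beaumont and Romero (902).
Among Beaumont and Romero, alphabetically by surname: Beaumont before Romero.
Baptiste, Lund, Moreau, Osei and Tanaka all have date of admission to current standing 3 Dec 1999, so the next rule applies.
Among Baptiste, Lund, Moreau, Osei and Tanaka, by standing in the guild: Baptiste, Lund and Moreau (Warden) before Osei and Tanaka (Apprentice).
Among Baptiste, Lund and Moreau, by admission number (lower first): Baptiste (581) before Lund and Moreau (776).
Among Lund and Moreau, alphabetically by surname: Lund before Moreau.
Osei and Tanaka both have admission number 417, so the next rule applies.
Among Osei and Tanaka, alphabetically by surname: Osei before Tanaka.
Order: Andersen, Obi, Beaumont, Romero, Baptiste, Lund, Moreau, Osei, Tanaka.

Tanaka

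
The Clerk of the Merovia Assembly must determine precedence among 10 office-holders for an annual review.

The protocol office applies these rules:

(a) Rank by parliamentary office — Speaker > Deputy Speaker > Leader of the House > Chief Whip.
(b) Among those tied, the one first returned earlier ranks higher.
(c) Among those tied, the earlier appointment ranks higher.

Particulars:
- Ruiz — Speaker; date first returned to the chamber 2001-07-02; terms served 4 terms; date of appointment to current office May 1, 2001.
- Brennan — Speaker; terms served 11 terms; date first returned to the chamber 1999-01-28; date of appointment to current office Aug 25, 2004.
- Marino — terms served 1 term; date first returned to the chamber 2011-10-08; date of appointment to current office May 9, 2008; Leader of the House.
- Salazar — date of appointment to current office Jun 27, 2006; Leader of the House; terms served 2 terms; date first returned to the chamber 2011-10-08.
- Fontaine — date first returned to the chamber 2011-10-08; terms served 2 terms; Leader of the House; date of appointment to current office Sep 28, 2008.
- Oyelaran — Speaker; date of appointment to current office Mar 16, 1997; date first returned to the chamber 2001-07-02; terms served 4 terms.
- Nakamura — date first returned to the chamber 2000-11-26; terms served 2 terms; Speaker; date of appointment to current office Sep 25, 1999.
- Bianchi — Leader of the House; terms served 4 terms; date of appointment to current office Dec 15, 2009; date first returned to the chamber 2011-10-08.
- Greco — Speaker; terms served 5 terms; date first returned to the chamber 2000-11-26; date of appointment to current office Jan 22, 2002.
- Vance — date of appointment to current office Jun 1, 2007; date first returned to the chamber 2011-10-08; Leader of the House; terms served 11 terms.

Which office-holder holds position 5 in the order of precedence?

Ruiz

By parliamentary office: Brennan, Nakamura, Greco, Oyelaran and Ruiz (Speaker); then Salazar, Vance, Marino, Fontaine and Bianchi (Leader of the House).
Among Brennan, Nakamura, Greco, Oyelaran and Ruiz, by date first returned to the chamber (earlier first): Brennan (1999-01-28) before Nakamura and Greco (2000-11-26) before Oyelaran and Ruiz (2001-07-02).
Among Nakamura and Greco, by date of appointment to current office (earlier first): Nakamura (Sep 25, 1999) before Greco (Jan 22, 2002).
Among Oyelaran and Ruiz, by date of appointment to current office (earlier first): Oyelaran (Mar 16, 1997) before Ruiz (May 1, 2001).
Salazar, Vance, Marino, Fontaine and Bianchi all have date first returned to the chamber 2011-10-08, so the next rule applies.
Among Salazar, Vance, Marino, Fontaine and Bianchi, by date of appointment to current office (earlier first): Salazar (Jun 27, 2006) before Vance (Jun 1, 2007) before Marino (May 9, 2008) before Fontaine (Sep 28, 2008) before Bianchi (Dec 15, 2009).
Order: Brennan, Nakamura, Greco, Oyelaran, Ruiz, Salazar, Vance, Marino, Fontaine, Bianchi.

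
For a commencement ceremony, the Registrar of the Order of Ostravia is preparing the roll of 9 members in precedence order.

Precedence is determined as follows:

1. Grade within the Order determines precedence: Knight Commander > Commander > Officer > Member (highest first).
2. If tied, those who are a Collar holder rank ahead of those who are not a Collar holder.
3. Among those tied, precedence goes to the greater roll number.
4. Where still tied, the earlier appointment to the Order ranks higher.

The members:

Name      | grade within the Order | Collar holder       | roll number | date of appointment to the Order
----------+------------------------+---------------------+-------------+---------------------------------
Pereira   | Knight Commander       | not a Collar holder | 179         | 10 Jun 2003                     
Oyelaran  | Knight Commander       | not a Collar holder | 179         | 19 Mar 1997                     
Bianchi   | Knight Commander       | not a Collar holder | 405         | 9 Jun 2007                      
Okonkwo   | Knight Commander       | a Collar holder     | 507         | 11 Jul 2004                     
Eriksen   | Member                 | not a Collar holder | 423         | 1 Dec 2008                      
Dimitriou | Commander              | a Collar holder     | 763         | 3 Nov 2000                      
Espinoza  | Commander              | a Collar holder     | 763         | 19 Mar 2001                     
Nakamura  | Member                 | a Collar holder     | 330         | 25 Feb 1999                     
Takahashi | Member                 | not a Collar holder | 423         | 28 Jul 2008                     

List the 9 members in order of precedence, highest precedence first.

Okonkwo, Bianchi, Oyelaran, Pereira, Dimitriou, Espinoza, Nakamura, Takahashi, Eriksen

By grade within the Order: Okonkwo, Bianchi, Oyelaran and Pereira (Knight Commander); then Dimitriou and Espinoza (Commander); then Nakamura, Takahashi and Eriksen (Member).
Among Okonkwo, Bianchi, Oyelaran and Pereira, a Collar holder before not a Collar holder: Okonkwo (a Collar holder) before Bianchi, Oyelaran and Pereira (not a Collar holder).
Among Bianchi, Oyelaran and Pereira, by roll number (higher first): Bianchi (405) before Oyelaran and Pereira (179).
Among Oyelaran and Pereira, by date of appointment to the Order (earlier first): Oyelaran (19 Mar 1997) before Pereira (10 Jun 2003).
Dimitriou and Espinoza are each a Collar holder, so the next rule applies.
Dimitriou and Espinoza both have roll number 763, so the next rule applies.
Among Dimitriou and Espinoza, by date of appointment to the Order (earlier first): Dimitriou (3 Nov 2000) before Espinoza (19 Mar 2001).
Among Nakamura, Takahashi and Eriksen, a Collar holder before not a Collar holder: Nakamura (a Collar holder) before Takahashi and Eriksen (not a Collar holder).
Takahashi and Eriksen both have roll number 423, so the next rule applies.
Among Takahashi and Eriksen, by date of appointment to the Order (earlier first): Takahashi (28 Jul 2008) before Eriksen (1 Dec 2008).
Full order: Okonkwo, Bianchi, Oyelaran, Pereira, Dimitriou, Espinoza, Nakamura, Takahashi, Eriksen.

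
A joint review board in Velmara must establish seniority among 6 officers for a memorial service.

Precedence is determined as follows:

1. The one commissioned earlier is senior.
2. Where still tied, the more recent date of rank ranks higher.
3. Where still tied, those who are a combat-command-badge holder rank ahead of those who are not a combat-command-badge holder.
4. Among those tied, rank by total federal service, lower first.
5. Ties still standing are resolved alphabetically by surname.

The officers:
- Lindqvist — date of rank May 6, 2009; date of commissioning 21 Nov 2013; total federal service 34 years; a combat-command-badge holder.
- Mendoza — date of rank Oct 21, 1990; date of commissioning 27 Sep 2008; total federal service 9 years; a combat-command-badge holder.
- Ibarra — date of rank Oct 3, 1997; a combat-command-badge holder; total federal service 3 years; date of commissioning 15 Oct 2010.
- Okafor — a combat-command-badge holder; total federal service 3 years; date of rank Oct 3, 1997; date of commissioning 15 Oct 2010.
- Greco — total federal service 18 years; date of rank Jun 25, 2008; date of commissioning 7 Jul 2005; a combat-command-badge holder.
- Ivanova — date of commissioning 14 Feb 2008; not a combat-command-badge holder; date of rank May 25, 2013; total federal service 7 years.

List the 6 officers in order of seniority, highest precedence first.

By date of commissioning (earlier first): Greco (7 Jul 2005); then Ivanova (14 Feb 2008); then Mendoza (27 Sep 2008); then Ibarra and Okafor (both 15 Oct 2010); then Lindqvist (21 Nov 2013).
Ibarra and Okafor both have date of rank Oct 3, 1997, so the next rule applies.
Ibarra and Okafor are each a combat-command-badge holder, so the next rule applies.
Ibarra and Okafor both have total federal service 3 years, so the next rule applies.
Among Ibarra and Okafor, alphabetically by surname: Ibarra before Okafor.
Full order: Greco, Ivanova, Mendoza, Ibarra, Okafor, Lindqvist.

Greco, Ivanova, Mendoza, Ibarra, Okafor, Lindqvist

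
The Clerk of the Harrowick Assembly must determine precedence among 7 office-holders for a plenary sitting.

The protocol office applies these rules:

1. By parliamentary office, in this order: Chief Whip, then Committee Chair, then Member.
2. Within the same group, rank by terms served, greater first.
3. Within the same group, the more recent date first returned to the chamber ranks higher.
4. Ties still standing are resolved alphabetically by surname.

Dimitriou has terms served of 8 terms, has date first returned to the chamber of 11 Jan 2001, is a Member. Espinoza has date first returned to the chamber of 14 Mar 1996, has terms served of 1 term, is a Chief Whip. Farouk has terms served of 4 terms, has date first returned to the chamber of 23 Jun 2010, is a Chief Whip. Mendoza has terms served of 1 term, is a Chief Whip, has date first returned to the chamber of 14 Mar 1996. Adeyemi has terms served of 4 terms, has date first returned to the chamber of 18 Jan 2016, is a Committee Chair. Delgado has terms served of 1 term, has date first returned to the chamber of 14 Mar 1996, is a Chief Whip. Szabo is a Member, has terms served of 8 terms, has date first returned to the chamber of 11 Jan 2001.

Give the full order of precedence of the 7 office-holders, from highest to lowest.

By parliamentary office: Farouk, Delgado, Espinoza and Mendoza (Chief Whip); then Adeyemi (Committee Chair); then Dimitriou and Szabo (Member).
Among Farouk, Delgado, Espinoza and Mendoza, by terms served (higher first): Farouk (4 terms) before Delgado, Espinoza and Mendoza (1 term).
Delgado, Espinoza and Mendoza all have date first returned to the chamber 14 Mar 1996, so the next rule applies.
Among Delgado, Espinoza and Mendoza, alphabetically by surname: Delgado before Espinoza before Mendoza.
Dimitriou and Szabo both have terms served 8 terms, so the next rule applies.
Dimitriou and Szabo both have date first returned to the chamber 11 Jan 2001, so the next rule applies.
Among Dimitriou and Szabo, alphabetically by surname: Dimitriou before Szabo.
Full order: Farouk, Delgado, Espinoza, Mendoza, Adeyemi, Dimitriou, Szabo.

Farouk, Delgado, Espinoza, Mendoza, Adeyemi, Dimitriou, Szabo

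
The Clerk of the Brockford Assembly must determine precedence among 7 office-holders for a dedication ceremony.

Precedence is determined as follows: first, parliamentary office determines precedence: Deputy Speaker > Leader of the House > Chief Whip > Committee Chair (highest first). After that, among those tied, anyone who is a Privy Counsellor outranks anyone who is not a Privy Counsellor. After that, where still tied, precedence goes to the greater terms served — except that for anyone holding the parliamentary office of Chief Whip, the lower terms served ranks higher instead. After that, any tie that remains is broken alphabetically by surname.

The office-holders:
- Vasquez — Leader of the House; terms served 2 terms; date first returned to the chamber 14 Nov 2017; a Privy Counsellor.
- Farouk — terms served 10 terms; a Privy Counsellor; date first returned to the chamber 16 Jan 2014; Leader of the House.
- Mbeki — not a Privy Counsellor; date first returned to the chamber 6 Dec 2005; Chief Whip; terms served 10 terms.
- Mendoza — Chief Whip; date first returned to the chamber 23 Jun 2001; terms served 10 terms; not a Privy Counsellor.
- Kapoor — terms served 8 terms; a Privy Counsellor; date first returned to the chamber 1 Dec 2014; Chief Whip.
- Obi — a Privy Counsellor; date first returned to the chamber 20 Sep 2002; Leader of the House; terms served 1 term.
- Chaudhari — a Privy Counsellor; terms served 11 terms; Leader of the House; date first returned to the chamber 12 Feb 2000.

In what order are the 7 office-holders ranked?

By parliamentary office: Chaudhari, Farouk, Vasquez and Obi (Leader of the House); then Kapoor, Mbeki and Mendoza (Chief Whip).
Chaudhari, Farouk, Vasquez and Obi are each a Privy Counsellor, so the next rule applies.
Among Chaudhari, Farouk, Vasquez and Obi, by terms served (higher first): Chaudhari (11 terms) before Farouk (10 terms) before Vasquez (2 terms) before Obi (1 term).
Among Kapoor, Mbeki and Mendoza, a Privy Counsellor before not a Privy Counsellor: Kapoor (a Privy Counsellor) before Mbeki and Mendoza (not a Privy Counsellor).
Mbeki and Mendoza both have terms served 10 terms, so the next rule applies.
Among Mbeki and Mendoza, alphabetically by surname: Mbeki before Mendoza.
Full order: Chaudhari, Farouk, Vasquez, Obi, Kapoor, Mbeki, Mendoza.

Chaudhari, Farouk, Vasquez, Obi, Kapoor, Mbeki, Mendoza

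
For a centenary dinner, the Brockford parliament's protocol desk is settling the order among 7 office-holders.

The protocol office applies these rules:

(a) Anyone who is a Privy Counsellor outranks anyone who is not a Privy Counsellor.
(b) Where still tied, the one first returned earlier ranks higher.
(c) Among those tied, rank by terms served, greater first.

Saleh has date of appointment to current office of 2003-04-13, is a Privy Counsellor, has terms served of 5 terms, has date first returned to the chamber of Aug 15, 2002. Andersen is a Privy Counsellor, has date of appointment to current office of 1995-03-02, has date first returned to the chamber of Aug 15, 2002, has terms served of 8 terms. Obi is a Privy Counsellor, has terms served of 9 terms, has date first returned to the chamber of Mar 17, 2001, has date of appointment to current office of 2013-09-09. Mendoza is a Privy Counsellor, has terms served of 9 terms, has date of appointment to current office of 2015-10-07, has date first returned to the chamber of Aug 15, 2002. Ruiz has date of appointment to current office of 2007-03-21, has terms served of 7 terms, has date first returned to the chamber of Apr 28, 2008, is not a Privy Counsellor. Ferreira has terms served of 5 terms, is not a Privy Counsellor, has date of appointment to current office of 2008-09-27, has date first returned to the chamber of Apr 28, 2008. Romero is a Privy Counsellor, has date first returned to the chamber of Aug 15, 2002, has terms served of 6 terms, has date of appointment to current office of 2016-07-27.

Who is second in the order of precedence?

By the first rule: Obi, Mendoza, Andersen, Romero and Saleh (each a Privy Counsellor); then Ruiz and Ferreira (both not a Privy Counsellor).
Among Obi, Mendoza, Andersen, Romero and Saleh, by date first returned to the chamber (earlier first): Obi (Mar 17, 2001) before Mendoza, Andersen, Romero and Saleh (Aug 15, 2002).
Among Mendoza, Andersen, Romero and Saleh, by terms served (higher first): Mendoza (9 terms) before Andersen (8 terms) before Romero (6 terms) before Saleh (5 terms).
Ruiz and Ferreira both have date first returned to the chamber Apr 28, 2008, so the next rule applies.
Among Ruiz and Ferreira, by terms served (higher first): Ruiz (7 terms) before Ferreira (5 terms).
Order: Obi, Mendoza, Andersen, Romero, Saleh, Ruiz, Ferreira.

Mendoza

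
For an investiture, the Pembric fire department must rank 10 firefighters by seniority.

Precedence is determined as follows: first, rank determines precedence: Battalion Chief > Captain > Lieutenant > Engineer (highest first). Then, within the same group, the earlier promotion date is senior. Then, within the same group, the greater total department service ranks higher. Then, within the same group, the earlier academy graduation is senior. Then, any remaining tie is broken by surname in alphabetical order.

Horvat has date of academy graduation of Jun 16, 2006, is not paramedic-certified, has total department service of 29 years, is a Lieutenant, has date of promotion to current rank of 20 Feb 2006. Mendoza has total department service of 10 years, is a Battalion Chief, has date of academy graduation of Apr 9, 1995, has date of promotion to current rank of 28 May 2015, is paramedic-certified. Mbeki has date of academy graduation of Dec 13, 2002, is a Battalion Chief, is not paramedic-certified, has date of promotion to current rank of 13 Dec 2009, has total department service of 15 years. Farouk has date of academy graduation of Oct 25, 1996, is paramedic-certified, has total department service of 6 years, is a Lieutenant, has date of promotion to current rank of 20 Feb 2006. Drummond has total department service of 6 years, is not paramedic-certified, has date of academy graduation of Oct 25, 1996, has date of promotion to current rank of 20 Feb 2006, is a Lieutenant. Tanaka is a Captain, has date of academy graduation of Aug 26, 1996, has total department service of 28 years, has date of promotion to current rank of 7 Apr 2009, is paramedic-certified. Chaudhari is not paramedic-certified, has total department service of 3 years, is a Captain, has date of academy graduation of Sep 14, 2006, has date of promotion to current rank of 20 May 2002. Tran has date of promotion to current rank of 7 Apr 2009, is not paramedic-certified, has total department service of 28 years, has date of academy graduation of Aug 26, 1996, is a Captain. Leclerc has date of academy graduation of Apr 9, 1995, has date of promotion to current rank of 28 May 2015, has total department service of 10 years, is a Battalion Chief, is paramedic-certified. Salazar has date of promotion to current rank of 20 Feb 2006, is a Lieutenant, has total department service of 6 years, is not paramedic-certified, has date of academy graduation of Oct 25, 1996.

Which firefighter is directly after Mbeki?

By rank: Mbeki, Leclerc and Mendoza (Battalion Chief); then Chaudhari, Tanaka and Tran (Captain); then Horvat, Drummond, Farouk and Salazar (Lieutenant).
Among Mbeki, Leclerc and Mendoza, by date of promotion to current rank (earlier first): Mbeki (13 Dec 2009) before Leclerc and Mendoza (28 May 2015).
Leclerc and Mendoza both have total department service 10 years, so the next rule applies.
Leclerc and Mendoza both have date of academy graduation Apr 9, 1995, so the next rule applies.
Among Leclerc and Mendoza, alphabetically by surname: Leclerc before Mendoza.
Among Chaudhari, Tanaka and Tran, by date of promotion to current rank (earlier first): Chaudhari (20 May 2002) before Tanaka and Tran (7 Apr 2009).
Tanaka and Tran both have total department service 28 years, so the next rule applies.
Tanaka and Tran both have date of academy graduation Aug 26, 1996, so the next rule applies.
Among Tanaka and Tran, alphabetically by surname: Tanaka before Tran.
Horvat, Drummond, Farouk and Salazar all have date of promotion to current rank 20 Feb 2006, so the next rule applies.
Among Horvat, Drummond, Farouk and Salazar, by total department service (higher first): Horvat (29 years) before Drummond, Farouk and Salazar (6 years).
Drummond, Farouk and Salazar all have date of academy graduation Oct 25, 1996, so the next rule applies.
Among Drummond, Farouk and Salazar, alphabetically by surname: Drummond before Farouk before Salazar.
Order: Mbeki, Leclerc, Mendoza, Chaudhari, Tanaka, Tran, Horvat, Drummond, Farouk, Salazar.

Leclerc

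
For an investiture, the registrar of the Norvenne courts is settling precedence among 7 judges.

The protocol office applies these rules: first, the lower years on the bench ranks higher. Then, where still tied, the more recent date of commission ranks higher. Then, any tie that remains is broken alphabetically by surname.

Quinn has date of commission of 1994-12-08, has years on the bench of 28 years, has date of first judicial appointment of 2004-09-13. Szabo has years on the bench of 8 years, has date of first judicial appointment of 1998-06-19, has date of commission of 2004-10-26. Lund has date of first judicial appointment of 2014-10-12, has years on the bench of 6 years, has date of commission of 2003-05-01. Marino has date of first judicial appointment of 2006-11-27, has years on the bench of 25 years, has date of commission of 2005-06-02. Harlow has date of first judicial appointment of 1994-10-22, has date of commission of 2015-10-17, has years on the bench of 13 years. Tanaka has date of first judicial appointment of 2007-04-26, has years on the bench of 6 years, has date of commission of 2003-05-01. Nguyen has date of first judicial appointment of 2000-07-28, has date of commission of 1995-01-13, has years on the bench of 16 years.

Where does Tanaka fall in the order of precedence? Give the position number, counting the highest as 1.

By years on the bench (lower first): Lund and Tanaka (both 6 years); then Szabo (8 years); then Harlow (13 years); then Nguyen (16 years); then Marino (25 years); then Quinn (28 years).
Lund and Tanaka both have date of commission 2003-05-01, so the next rule applies.
Among Lund and Tanaka, alphabetically by surname: Lund before Tanaka.
Order: Lund, Tanaka, Szabo, Harlow, Nguyen, Marino, Quinn. So position 2.

2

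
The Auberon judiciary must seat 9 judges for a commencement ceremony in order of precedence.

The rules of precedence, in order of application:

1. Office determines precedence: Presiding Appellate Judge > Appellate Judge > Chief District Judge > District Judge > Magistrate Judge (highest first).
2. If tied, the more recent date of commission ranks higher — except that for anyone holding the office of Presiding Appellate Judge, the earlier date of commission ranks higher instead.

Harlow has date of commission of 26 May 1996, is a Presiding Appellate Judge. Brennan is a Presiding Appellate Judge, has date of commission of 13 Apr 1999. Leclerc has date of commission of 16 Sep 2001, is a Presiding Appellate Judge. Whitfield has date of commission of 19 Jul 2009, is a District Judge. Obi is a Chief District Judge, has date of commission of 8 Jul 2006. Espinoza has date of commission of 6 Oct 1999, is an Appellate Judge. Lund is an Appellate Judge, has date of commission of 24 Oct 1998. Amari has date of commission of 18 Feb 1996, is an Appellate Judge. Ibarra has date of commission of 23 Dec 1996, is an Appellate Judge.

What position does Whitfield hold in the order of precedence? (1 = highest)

By office: Harlow, Brennan and Leclerc (Presiding Appellate Judge); then Espinoza, Lund, Ibarra and Amari (Appellate Judge); then Obi (Chief District Judge); then Whitfield (District Judge).
Among Harlow, Brennan and Leclerc, by date of commission (earlier first) (reversed rule for this group): Harlow (26 May 1996) before Brennan (13 Apr 1999) before Leclerc (16 Sep 2001).
Among Espinoza, Lund, Ibarra and Amari, by date of commission (later first): Espinoza (6 Oct 1999) before Lund (24 Oct 1998) before Ibarra (23 Dec 1996) before Amari (18 Feb 1996).
Order: Harlow, Brennan, Leclerc, Espinoza, Lund, Ibarra, Amari, Obi, Whitfield. So position 9.

9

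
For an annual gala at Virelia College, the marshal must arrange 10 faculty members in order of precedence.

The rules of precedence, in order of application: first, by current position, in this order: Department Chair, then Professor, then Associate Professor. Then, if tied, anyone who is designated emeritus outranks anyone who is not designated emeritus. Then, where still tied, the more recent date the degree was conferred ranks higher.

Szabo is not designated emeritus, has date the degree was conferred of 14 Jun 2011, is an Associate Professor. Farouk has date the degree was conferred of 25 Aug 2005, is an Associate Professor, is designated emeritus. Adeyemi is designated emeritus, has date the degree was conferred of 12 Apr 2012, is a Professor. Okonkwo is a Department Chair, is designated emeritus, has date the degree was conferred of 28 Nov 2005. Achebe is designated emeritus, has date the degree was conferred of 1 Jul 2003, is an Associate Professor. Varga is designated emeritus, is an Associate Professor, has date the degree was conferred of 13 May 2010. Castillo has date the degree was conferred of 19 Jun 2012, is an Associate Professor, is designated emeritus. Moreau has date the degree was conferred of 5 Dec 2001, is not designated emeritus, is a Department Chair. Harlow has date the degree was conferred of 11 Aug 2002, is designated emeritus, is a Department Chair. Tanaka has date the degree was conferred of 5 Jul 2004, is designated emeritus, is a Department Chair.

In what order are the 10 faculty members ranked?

Okonkwo, Tanaka, Harlow, Moreau, Adeyemi, Castillo, Varga, Farouk, Achebe, Szabo

By current position: Okonkwo, Tanaka, Harlow and Moreau (Department Chair); then Adeyemi (Professor); then Castillo, Varga, Farouk, Achebe and Szabo (Associate Professor).
Among Okonkwo, Tanaka, Harlow and Moreau, designated emeritus before not designated emeritus: Okonkwo, Tanaka and Harlow (designated emeritus) before Moreau (not designated emeritus).
Among Okonkwo, Tanaka and Harlow, by date the degree was conferred (later first): Okonkwo (28 Nov 2005) before Tanaka (5 Jul 2004) before Harlow (11 Aug 2002).
Among Castillo, Varga, Farouk, Achebe and Szabo, designated emeritus before not designated emeritus: Castillo, Varga, Farouk and Achebe (designated emeritus) before Szabo (not designated emeritus).
Among Castillo, Varga, Farouk and Achebe, by date the degree was conferred (later first): Castillo (19 Jun 2012) before Varga (13 May 2010) before Farouk (25 Aug 2005) before Achebe (1 Jul 2003).
Full order: Okonkwo, Tanaka, Harlow, Moreau, Adeyemi, Castillo, Varga, Farouk, Achebe, Szabo.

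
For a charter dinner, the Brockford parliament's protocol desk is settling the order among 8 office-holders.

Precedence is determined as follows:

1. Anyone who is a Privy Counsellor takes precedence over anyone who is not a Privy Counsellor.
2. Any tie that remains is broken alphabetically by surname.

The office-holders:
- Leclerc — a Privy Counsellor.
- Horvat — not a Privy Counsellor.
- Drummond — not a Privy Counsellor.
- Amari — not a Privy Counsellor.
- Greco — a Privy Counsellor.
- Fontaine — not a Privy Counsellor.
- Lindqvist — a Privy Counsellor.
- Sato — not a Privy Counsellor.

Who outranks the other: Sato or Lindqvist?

By the first rule: Greco, Leclerc and Lindqvist (each a Privy Counsellor); then Amari, Drummond, Fontaine, Horvat and Sato (each not a Privy Counsellor).
Among Greco, Leclerc and Lindqvist, alphabetically by surname: Greco before Leclerc before Lindqvist.
Among Amari, Drummond, Fontaine, Horvat and Sato, alphabetically by surname: Amari before Drummond before Fontaine before Horvat before Sato.
So Lindqvist takes precedence.

Lindqvist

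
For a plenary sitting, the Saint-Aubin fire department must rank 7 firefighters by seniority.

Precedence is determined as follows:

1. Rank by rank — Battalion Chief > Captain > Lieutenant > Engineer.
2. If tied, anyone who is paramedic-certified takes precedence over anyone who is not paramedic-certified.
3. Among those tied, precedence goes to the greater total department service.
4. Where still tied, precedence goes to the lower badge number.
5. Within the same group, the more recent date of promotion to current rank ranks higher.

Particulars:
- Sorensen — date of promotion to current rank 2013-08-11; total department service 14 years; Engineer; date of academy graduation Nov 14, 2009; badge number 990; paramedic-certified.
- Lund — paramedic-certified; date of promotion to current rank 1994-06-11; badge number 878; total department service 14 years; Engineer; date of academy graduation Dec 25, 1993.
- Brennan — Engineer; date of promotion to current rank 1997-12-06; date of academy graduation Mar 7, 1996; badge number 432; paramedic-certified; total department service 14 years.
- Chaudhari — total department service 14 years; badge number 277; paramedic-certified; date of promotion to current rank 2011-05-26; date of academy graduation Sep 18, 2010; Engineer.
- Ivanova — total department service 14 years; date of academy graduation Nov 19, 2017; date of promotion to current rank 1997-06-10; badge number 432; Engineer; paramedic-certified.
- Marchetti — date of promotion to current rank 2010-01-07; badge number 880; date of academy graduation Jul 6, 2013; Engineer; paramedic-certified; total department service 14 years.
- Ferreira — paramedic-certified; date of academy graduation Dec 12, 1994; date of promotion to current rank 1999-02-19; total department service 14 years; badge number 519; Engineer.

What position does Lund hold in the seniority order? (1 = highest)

By rank: Chaudhari, Brennan, Ivanova, Ferreira, Lund, Marchetti and Sorensen (Engineer).
Chaudhari, Brennan, Ivanova, Ferreira, Lund, Marchetti and Sorensen are each paramedic-certified, so the next rule applies.
Chaudhari, Brennan, Ivanova, Ferreira, Lund, Marchetti and Sorensen all have total department service 14 years, so the next rule applies.
Among Chaudhari, Brennan, Ivanova, Ferreira, Lund, Marchetti and Sorensen, by badge number (lower first): Chaudhari (277) before Brennan and Ivanova (432) before Ferreira (519) before Lund (878) before Marchetti (880) before Sorensen (990).
Among Brennan and Ivanova, by date of promotion to current rank (later first): Brennan (1997-12-06) before Ivanova (1997-06-10).
Order: Chaudhari, Brennan, Ivanova, Ferreira, Lund, Marchetti, Sorensen. So position 5.

5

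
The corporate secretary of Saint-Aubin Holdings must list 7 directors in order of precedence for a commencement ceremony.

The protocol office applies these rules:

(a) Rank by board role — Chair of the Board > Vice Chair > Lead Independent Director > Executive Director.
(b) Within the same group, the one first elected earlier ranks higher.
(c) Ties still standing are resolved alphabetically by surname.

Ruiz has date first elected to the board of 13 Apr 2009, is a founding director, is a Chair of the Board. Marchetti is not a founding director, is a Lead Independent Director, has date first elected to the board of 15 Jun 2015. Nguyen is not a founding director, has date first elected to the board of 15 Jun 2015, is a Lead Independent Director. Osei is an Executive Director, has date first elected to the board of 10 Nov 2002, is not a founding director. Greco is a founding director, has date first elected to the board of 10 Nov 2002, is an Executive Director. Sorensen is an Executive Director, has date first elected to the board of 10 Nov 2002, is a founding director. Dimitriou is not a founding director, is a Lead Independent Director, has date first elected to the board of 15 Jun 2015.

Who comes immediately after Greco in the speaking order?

Osei

By board role: Ruiz (Chair of the Board); then Dimitriou, Marchetti and Nguyen (Lead Independent Director); then Greco, Osei and Sorensen (Executive Director).
Dimitriou, Marchetti and Nguyen all have date first elected to the board 15 Jun 2015, so the next rule applies.
Among Dimitriou, Marchetti and Nguyen, alphabetically by surname: Dimitriou before Marchetti before Nguyen.
Greco, Osei and Sorensen all have date first elected to the board 10 Nov 2002, so the next rule applies.
Among Greco, Osei and Sorensen, alphabetically by surname: Greco before Osei before Sorensen.
Order: Ruiz, Dimitriou, Marchetti, Nguyen, Greco, Osei, Sorensen.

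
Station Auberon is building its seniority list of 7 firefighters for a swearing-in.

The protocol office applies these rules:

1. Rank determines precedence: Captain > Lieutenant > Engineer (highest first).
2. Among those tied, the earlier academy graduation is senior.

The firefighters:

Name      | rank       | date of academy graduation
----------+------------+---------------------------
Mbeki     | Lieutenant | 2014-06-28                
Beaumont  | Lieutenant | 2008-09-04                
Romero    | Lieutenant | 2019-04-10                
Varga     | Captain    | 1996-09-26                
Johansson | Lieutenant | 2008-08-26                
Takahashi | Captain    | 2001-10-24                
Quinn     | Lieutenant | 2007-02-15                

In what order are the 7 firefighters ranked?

By rank: Varga and Takahashi (Captain); then Quinn, Johansson, Beaumont, Mbeki and Romero (Lieutenant).
Among Varga and Takahashi, by date of academy graduation (earlier first): Varga (1996-09-26) before Takahashi (2001-10-24).
Among Quinn, Johansson, Beaumont, Mbeki and Romero, by date of academy graduation (earlier first): Quinn (2007-02-15) before Johansson (2008-08-26) before Beaumont (2008-09-04) before Mbeki (2014-06-28) before Romero (2019-04-10).
Full order: Varga, Takahashi, Quinn, Johansson, Beaumont, Mbeki, Romero.

Varga, Takahashi, Quinn, Johansson, Beaumont, Mbeki, Romero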